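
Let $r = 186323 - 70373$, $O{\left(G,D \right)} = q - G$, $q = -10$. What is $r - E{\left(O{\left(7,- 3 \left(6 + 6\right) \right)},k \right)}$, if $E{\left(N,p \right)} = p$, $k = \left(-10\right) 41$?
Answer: $116360$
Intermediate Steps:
$O{\left(G,D \right)} = -10 - G$
$k = -410$
$r = 115950$ ($r = 186323 - 70373 = 115950$)
$r - E{\left(O{\left(7,- 3 \left(6 + 6\right) \right)},k \right)} = 115950 - -410 = 115950 + 410 = 116360$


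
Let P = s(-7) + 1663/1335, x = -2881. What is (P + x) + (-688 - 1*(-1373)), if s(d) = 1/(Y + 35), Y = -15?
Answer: -11719721/5340 ≈ -2194.7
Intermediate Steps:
s(d) = 1/20 (s(d) = 1/(-15 + 35) = 1/20)
P = 6919/5340 (P = 1/20 + 1663/1335 = 6919/5340 ≈ 1.2957)
(P + x) + (-688 - 1*(-1373)) = (6919/5340 - 2881) + (-688 - 1*(-1373)) = -15377621/5340 + (-688 + 1373) = -15377621/5340 + 685 = -11719721/5340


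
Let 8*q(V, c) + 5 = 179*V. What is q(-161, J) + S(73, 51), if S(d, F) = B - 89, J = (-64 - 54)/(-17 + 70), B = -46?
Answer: -3738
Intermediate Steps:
J = -118/53 ≈ -2.2264
S(d, F) = -135 (S(d, F) = -46 - 89 = -135)
q(V, c) = -5/8 + 179*V/8 (q(V, c) = -5/8 + (179*V)/8 = -5/8 + 179*V/8)
q(-161, J) + S(73, 51) = (-5/8 + (179/8)*(-161)) - 135 = (-5/8 - 28819/8) - 135 = -3603 - 135 = -3738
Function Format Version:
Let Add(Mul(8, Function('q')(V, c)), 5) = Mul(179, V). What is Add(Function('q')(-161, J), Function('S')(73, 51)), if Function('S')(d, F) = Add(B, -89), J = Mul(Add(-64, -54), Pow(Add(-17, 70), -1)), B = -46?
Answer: -3738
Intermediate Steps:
J = Rational(-118, 53) (J = Mul(-118, Pow(53, -1)) = Mul(-118, Rational(1, 53)) = Rational(-118, 53) ≈ -2.2264)
Function('S')(d, F) = -135 (Function('S')(d, F) = Add(-46, -89) = -135)
Function('q')(V, c) = Add(Rational(-5, 8), Mul(Rational(179, 8), V)) (Function('q')(V, c) = Add(Rational(-5, 8), Mul(Rational(1, 8), Mul(179, V))) = Add(Rational(-5, 8), Mul(Rational(179, 8), V)))
Add(Function('q')(-161, J), Function('S')(73, 51)) = Add(Add(Rational(-5, 8), Mul(Rational(179, 8), -161)), -135) = Add(Add(Rational(-5, 8), Rational(-28819, 8)), -135) = Add(-3603, -135) = -3738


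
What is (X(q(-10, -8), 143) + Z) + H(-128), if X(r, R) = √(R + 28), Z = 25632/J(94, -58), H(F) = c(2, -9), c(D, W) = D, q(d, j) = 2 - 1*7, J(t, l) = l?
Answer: -12758/29 + 3*√19 ≈ -426.85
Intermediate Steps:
q(d, j) = -5 (q(d, j) = 2 - 7 = -5)
H(F) = 2
Z = -12816/29 (Z = 25632/(-58) = 25632*(-1/58) = -12816/29 ≈ -441.93)
X(r, R) = √(28 + R)
(X(q(-10, -8), 143) + Z) + H(-128) = (√(28 + 143) - 12816/29) + 2 = (√171 - 12816/29) + 2 = (3*√19 - 12816/29) + 2 = (-12816/29 + 3*√19) + 2 = -12758/29 + 3*√19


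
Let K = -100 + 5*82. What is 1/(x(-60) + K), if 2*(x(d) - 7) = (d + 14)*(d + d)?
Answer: 1/3077 ≈ 0.00032499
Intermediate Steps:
K = 310 (K = -100 + 410 = 310)
x(d) = 7 + d*(14 + d) (x(d) = 7 + ((d + 14)*(d + d))/2 = 7 + ((14 + d)*(2*d))/2 = 7 + (2*d*(14 + d))/2 = 7 + d*(14 + d))
1/(x(-60) + K) = 1/((7 + (-60)² + 14*(-60)) + 310) = 1/((7 + 3600 - 840) + 310) = 1/(2767 + 310) = 1/3077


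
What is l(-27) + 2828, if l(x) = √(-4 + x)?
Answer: 2828 + I*√31 ≈ 2828.0 + 5.5678*I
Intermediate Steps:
l(-27) + 2828 = √(-4 - 27) + 2828 = √(-31) + 2828 = I*√31 + 2828 = 2828 + I*√31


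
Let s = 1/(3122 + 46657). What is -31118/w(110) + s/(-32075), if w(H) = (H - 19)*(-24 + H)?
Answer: -24842455115488/6247736156025 ≈ -3.9762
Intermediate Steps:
w(H) = (-24 + H)*(-19 + H) (w(H) = (-19 + H)*(-24 + H) = (-24 + H)*(-19 + H))
s = 1/49779 ≈ 2.0089e-5
-31118/w(110) + s/(-32075) = -31118/(456 + 110² - 43*110) + (1/49779)/(-32075) = -31118/(456 + 12100 - 4730) + (1/49779)*(-1/32075) = -31118/7826 - 1/1596661425 = -31118*1/7826 - 1/1596661425 = -15559/3913 - 1/1596661425 = -24842455115488/6247736156025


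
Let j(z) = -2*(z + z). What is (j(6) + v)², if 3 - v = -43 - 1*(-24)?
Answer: 4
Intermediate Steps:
j(z) = -4*z
v = 22 (v = 3 - (-43 - 1*(-24)) = 3 - (-43 + 24) = 3 - 1*(-19) = 3 + 19 = 22)
(j(6) + v)² = (-4*6 + 22)² = (-24 + 22)² = (-2)² = 4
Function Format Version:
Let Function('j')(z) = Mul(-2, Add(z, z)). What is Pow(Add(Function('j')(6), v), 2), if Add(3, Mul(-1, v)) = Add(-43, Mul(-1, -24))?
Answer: 4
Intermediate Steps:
Function('j')(z) = Mul(-4, z) (Function('j')(z) = Mul(-2, Mul(2, z)) = Mul(-4, z))
v = 22 (v = Add(3, Mul(-1, Add(-43, Mul(-1, -24)))) = Add(3, Mul(-1, Add(-43, 24))) = Add(3, Mul(-1, -19)) = Add(3, 19) = 22)
Pow(Add(Function('j')(6), v), 2) = Pow(Add(Mul(-4, 6), 22), 2) = Pow(Add(-24, 22), 2) = Pow(-2, 2) = 4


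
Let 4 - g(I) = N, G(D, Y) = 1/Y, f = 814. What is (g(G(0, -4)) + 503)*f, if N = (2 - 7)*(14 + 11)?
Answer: 514448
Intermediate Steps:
N = -125 (N = -5*25 = -125)
g(I) = 129 (g(I) = 4 - 1*(-125) = 4 + 125 = 129)
(g(G(0, -4)) + 503)*f = (129 + 503)*814 = 632*814 = 514448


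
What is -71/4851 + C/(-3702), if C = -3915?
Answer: 6242941/5986134 ≈ 1.0429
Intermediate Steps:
-71/4851 + C/(-3702) = -71/4851 - 3915/(-3702) = -71*1/4851 - 3915*(-1/3702) = -71/4851 + 1305/1234 = 6242941/5986134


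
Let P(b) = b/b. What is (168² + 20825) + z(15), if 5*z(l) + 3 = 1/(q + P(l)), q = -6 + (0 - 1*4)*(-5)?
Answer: 3678631/75 ≈ 49048.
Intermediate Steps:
P(b) = 1
q = 14 (q = -6 + (0 - 4)*(-5) = -6 - 4*(-5) = -6 + 20 = 14)
z(l) = -44/75 (z(l) = -⅗ + 1/(5*(14 + 1)) = -⅗ + (⅕)/15 = -⅗ + (⅕)*(1/15) = -⅗ + 1/75 = -44/75)
(168² + 20825) + z(15) = (168² + 20825) - 44/75 = (28224 + 20825) - 44/75 = 49049 - 44/75 = 3678631/75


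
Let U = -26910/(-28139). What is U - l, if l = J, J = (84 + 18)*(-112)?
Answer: 321486846/28139 ≈ 11425.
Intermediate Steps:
U = 26910/28139 (U = -26910*(-1/28139) = 26910/28139 ≈ 0.95632)
J = -11424 (J = 102*(-112) = -11424)
l = -11424
U - l = 26910/28139 - 1*(-11424) = 26910/28139 + 11424 = 321486846/28139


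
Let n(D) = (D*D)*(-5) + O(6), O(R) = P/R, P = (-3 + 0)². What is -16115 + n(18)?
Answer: -35467/2 ≈ -17734.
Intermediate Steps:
P = 9 (P = (-3)² = 9)
O(R) = 9/R
n(D) = 3/2 - 5*D² (n(D) = (D*D)*(-5) + 9/6 = D²*(-5) + 9*(⅙) = -5*D² + 3/2 = 3/2 - 5*D²)
-16115 + n(18) = -16115 + (3/2 - 5*18²) = -16115 + (3/2 - 5*324) = -16115 + (3/2 - 1620) = -16115 - 3237/2 = -35467/2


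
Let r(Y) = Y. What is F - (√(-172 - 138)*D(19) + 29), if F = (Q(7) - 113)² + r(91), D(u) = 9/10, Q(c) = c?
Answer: 11298 - 9*I*√310/10 ≈ 11298.0 - 15.846*I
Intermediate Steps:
D(u) = 9/10 (D(u) = 9*(⅒) = 9/10)
F = 11327 (F = (7 - 113)² + 91 = (-106)² + 91 = 11236 + 91 = 11327)
F - (√(-172 - 138)*D(19) + 29) = 11327 - (√(-172 - 138)*(9/10) + 29) = 11327 - (√(-310)*(9/10) + 29) = 11327 - ((I*√310)*(9/10) + 29) = 11327 - (9*I*√310/10 + 29) = 11327 - (29 + 9*I*√310/10) = 11327 + (-29 - 9*I*√310/10) = 11298 - 9*I*√310/10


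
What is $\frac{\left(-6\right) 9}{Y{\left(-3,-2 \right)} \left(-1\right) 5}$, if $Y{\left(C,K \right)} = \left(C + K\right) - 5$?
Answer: $- \frac{27}{25} \approx -1.08$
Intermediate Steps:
$Y{\left(C,K \right)} = -5 + C + K$
$\frac{\left(-6\right) 9}{Y{\left(-3,-2 \right)} \left(-1\right) 5} = \frac{\left(-6\right) 9}{\left(-5 - 3 - 2\right) \left(-1\right) 5} = - \frac{54}{\left(-10\right) \left(-1\right) 5} = - \frac{54}{10 \cdot 5} = - \frac{54}{50} = \left(-54\right) \frac{1}{50} = - \frac{27}{25}$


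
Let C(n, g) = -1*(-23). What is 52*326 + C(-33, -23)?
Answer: 16975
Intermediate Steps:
C(n, g) = 23
52*326 + C(-33, -23) = 52*326 + 23 = 16952 + 23 = 16975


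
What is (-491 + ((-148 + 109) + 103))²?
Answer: 182329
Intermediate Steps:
(-491 + ((-148 + 109) + 103))² = (-491 + (-39 + 103))² = (-491 + 64)² = (-427)² = 182329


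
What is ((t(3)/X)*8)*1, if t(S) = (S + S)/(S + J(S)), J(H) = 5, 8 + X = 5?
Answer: -2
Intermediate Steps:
X = -3 (X = -8 + 5 = -3)
t(S) = 2*S/(5 + S) (t(S) = (S + S)/(S + 5) = (2*S)/(5 + S) = 2*S/(5 + S))
((t(3)/X)*8)*1 = (((2*3/(5 + 3))/(-3))*8)*1 = (((2*3/8)*(-1/3))*8)*1 = (((2*3*(1/8))*(-1/3))*8)*1 = (((3/4)*(-1/3))*8)*1 = -1/4*8*1 = -2*1 = -2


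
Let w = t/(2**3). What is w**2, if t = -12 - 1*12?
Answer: 9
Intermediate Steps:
t = -24 (t = -12 - 12 = -24)
w = -3 (w = -24/(2**3) = -24/8 = -24*1/8 = -3)
w**2 = (-3)**2 = 9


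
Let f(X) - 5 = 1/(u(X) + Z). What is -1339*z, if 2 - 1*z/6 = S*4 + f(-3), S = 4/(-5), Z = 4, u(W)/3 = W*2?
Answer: -76323/35 ≈ -2180.7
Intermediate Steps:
u(W) = 6*W (u(W) = 3*(W*2) = 3*(2*W) = 6*W)
S = -⅘ (S = 4*(-⅕) = -⅘ ≈ -0.80000)
f(X) = 5 + 1/(4 + 6*X) (f(X) = 5 + 1/(6*X + 4) = 5 + 1/(4 + 6*X))
z = 57/35 (z = 12 - 6*(-⅘*4 + 3*(7 + 10*(-3))/(2*(2 + 3*(-3)))) = 12 - 6*(-16/5 + 3*(7 - 30)/(2*(2 - 9))) = 12 - 6*(-16/5 + (3/2)*(-23)/(-7)) = 12 - 6*(-16/5 + (3/2)*(-⅐)*(-23)) = 12 - 6*(-16/5 + 69/14) = 12 - 6*121/70 = 12 - 363/35 = 57/35 ≈ 1.6286)
-1339*z = -1339*57/35 = -76323/35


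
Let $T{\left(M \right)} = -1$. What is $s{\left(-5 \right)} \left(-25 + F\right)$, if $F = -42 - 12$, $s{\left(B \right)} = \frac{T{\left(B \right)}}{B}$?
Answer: $- \frac{79}{5} \approx -15.8$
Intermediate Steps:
$s{\left(B \right)} = - \frac{1}{B}$
$F = -54$
$s{\left(-5 \right)} \left(-25 + F\right) = - \frac{1}{-5} \left(-25 - 54\right) = \left(-1\right) \left(- \frac{1}{5}\right) \left(-79\right) = \frac{1}{5} \left(-79\right) = - \frac{79}{5}$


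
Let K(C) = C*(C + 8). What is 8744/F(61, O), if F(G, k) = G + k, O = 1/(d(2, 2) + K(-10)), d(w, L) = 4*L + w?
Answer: 262320/1831 ≈ 143.27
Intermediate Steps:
d(w, L) = w + 4*L
K(C) = C*(8 + C)
O = 1/30 (O = 1/((2 + 4*2) - 10*(8 - 10)) = 1/((2 + 8) - 10*(-2)) = 1/(10 + 20) = 1/30 ≈ 0.033333)
8744/F(61, O) = 8744/(61 + 1/30) = 8744/(1831/30) = 8744*(30/1831) = 262320/1831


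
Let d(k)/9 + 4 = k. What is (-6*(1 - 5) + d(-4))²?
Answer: 2304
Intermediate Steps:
d(k) = -36 + 9*k
(-6*(1 - 5) + d(-4))² = (-6*(1 - 5) + (-36 + 9*(-4)))² = (-6*(-4) + (-36 - 36))² = (24 - 72)² = (-48)² = 2304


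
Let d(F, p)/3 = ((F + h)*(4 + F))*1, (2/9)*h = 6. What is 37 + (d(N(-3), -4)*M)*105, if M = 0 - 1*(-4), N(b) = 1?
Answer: 176437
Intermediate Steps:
h = 27 (h = (9/2)*6 = 27)
M = 4 (M = 0 + 4 = 4)
d(F, p) = 3*(4 + F)*(27 + F) (d(F, p) = 3*(((F + 27)*(4 + F))*1) = 3*(((27 + F)*(4 + F))*1) = 3*(((4 + F)*(27 + F))*1) = 3*((4 + F)*(27 + F)) = 3*(4 + F)*(27 + F))
37 + (d(N(-3), -4)*M)*105 = 37 + ((324 + 3*1**2 + 93*1)*4)*105 = 37 + ((324 + 3*1 + 93)*4)*105 = 37 + ((324 + 3 + 93)*4)*105 = 37 + (420*4)*105 = 37 + 1680*105 = 37 + 176400 = 176437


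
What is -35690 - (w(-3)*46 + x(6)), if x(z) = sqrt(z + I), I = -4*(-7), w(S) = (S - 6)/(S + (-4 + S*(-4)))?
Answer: -178036/5 - sqrt(34) ≈ -35613.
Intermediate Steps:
w(S) = (-6 + S)/(-4 - 3*S) (w(S) = (-6 + S)/(S + (-4 - 4*S)) = (-6 + S)/(-4 - 3*S))
I = 28
x(z) = sqrt(28 + z) (x(z) = sqrt(z + 28) = sqrt(28 + z))
-35690 - (w(-3)*46 + x(6)) = -35690 - (((6 - 1*(-3))/(4 + 3*(-3)))*46 + sqrt(28 + 6)) = -35690 - (((6 + 3)/(4 - 9))*46 + sqrt(34)) = -35690 - ((9/(-5))*46 + sqrt(34)) = -35690 - (-1/5*9*46 + sqrt(34)) = -35690 - (-9/5*46 + sqrt(34)) = -35690 - (-414/5 + sqrt(34)) = -35690 + (414/5 - sqrt(34)) = -178036/5 - sqrt(34)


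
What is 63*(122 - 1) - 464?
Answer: 7159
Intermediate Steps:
63*(122 - 1) - 464 = 63*121 - 464 = 7623 - 464 = 7159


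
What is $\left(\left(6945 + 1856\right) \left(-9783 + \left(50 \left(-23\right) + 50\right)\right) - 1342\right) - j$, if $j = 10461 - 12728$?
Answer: $-95780358$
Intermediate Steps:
$j = -2267$ ($j = 10461 - 12728 = -2267$)
$\left(\left(6945 + 1856\right) \left(-9783 + \left(50 \left(-23\right) + 50\right)\right) - 1342\right) - j = \left(\left(6945 + 1856\right) \left(-9783 + \left(50 \left(-23\right) + 50\right)\right) - 1342\right) - -2267 = \left(8801 \left(-9783 + \left(-1150 + 50\right)\right) - 1342\right) + 2267 = \left(8801 \left(-9783 - 1100\right) - 1342\right) + 2267 = \left(8801 \left(-10883\right) - 1342\right) + 2267 = \left(-95781283 - 1342\right) + 2267 = -95782625 + 2267 = -95780358$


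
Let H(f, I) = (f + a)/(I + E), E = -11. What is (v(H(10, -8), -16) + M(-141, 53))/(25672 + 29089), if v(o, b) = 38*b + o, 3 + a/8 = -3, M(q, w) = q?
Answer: -747/54761 ≈ -0.013641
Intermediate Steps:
a = -48 (a = -24 + 8*(-3) = -24 - 24 = -48)
H(f, I) = (-48 + f)/(-11 + I) (H(f, I) = (f - 48)/(I - 11) = (-48 + f)/(-11 + I))
v(o, b) = o + 38*b
(v(H(10, -8), -16) + M(-141, 53))/(25672 + 29089) = (((-48 + 10)/(-11 - 8) + 38*(-16)) - 141)/(25672 + 29089) = ((-38/(-19) - 608) - 141)/54761 = ((-1/19*(-38) - 608) - 141)*(1/54761) = ((2 - 608) - 141)*(1/54761) = (-606 - 141)*(1/54761) = -747*1/54761 = -747/54761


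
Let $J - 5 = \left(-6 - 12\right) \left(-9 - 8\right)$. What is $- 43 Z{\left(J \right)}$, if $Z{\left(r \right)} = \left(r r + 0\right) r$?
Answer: $-1293449933$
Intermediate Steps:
$J = 311$ ($J = 5 + \left(-6 - 12\right) \left(-9 - 8\right) = 5 - -306 = 5 + 306 = 311$)
$Z{\left(r \right)} = r^{3}$ ($Z{\left(r \right)} = \left(r^{2} + 0\right) r = r^{2} r = r^{3}$)
$- 43 Z{\left(J \right)} = - 43 \cdot 311^{3} = \left(-43\right) 30080231 = -1293449933$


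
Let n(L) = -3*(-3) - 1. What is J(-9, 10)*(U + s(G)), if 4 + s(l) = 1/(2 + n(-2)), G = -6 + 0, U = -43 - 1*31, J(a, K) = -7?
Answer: 5453/10 ≈ 545.30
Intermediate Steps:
U = -74 (U = -43 - 31 = -74)
G = -6
n(L) = 8 (n(L) = 9 - 1 = 8)
s(l) = -39/10 (s(l) = -4 + 1/(2 + 8) = -4 + 1/10 = -4 + ⅒ = -39/10)
J(-9, 10)*(U + s(G)) = -7*(-74 - 39/10) = -7*(-779/10) = 5453/10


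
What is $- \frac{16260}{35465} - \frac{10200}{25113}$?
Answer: $- \frac{51338692}{59375503} \approx -0.86464$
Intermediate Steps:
$- \frac{16260}{35465} - \frac{10200}{25113} = \left(-16260\right) \frac{1}{35465} - \frac{3400}{8371} = - \frac{3252}{7093} - \frac{3400}{8371} = - \frac{51338692}{59375503}$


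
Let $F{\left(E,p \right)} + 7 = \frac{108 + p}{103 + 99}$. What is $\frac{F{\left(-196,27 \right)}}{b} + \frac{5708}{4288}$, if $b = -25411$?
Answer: $\frac{3663096741}{2751299792} \approx 1.3314$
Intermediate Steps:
$F{\left(E,p \right)} = - \frac{653}{101} + \frac{p}{202}$ ($F{\left(E,p \right)} = -7 + \frac{108 + p}{103 + 99} = -7 + \frac{108 + p}{202} = -7 + \left(108 + p\right) \frac{1}{202} = -7 + \left(\frac{54}{101} + \frac{p}{202}\right) = - \frac{653}{101} + \frac{p}{202}$)
$\frac{F{\left(-196,27 \right)}}{b} + \frac{5708}{4288} = \frac{- \frac{653}{101} + \frac{1}{202} \cdot 27}{-25411} + \frac{5708}{4288} = \left(- \frac{653}{101} + \frac{27}{202}\right) \left(- \frac{1}{25411}\right) + 5708 \cdot \frac{1}{4288} = \left(- \frac{1279}{202}\right) \left(- \frac{1}{25411}\right) + \frac{1427}{1072} = \frac{1279}{5133022} + \frac{1427}{1072} = \frac{3663096741}{2751299792}$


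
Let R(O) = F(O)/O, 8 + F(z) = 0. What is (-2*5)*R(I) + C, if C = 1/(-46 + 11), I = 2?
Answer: 1399/35 ≈ 39.971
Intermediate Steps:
F(z) = -8 (F(z) = -8 + 0 = -8)
C = -1/35 (C = 1/(-35) = -1/35 ≈ -0.028571)
R(O) = -8/O
(-2*5)*R(I) + C = (-2*5)*(-8/2) - 1/35 = -(-80)/2 - 1/35 = -10*(-4) - 1/35 = 40 - 1/35 = 1399/35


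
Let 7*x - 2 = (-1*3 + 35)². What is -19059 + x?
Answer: -132387/7 ≈ -18912.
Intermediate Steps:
x = 1026/7 (x = 2/7 + (-1*3 + 35)²/7 = 2/7 + (-3 + 35)²/7 = 2/7 + (⅐)*32² = 2/7 + (⅐)*1024 = 2/7 + 1024/7 = 1026/7 ≈ 146.57)
-19059 + x = -19059 + 1026/7 = -132387/7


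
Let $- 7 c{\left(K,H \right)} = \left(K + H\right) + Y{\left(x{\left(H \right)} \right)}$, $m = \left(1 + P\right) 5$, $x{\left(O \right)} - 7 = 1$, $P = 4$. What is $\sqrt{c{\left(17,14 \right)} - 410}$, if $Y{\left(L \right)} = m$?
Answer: $i \sqrt{418} \approx 20.445 i$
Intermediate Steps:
$x{\left(O \right)} = 8$ ($x{\left(O \right)} = 7 + 1 = 8$)
$m = 25$ ($m = \left(1 + 4\right) 5 = 5 \cdot 5 = 25$)
$Y{\left(L \right)} = 25$
$c{\left(K,H \right)} = - \frac{25}{7} - \frac{H}{7} - \frac{K}{7}$ ($c{\left(K,H \right)} = - \frac{\left(K + H\right) + 25}{7} = - \frac{\left(H + K\right) + 25}{7} = - \frac{25 + H + K}{7} = - \frac{25}{7} - \frac{H}{7} - \frac{K}{7}$)
$\sqrt{c{\left(17,14 \right)} - 410} = \sqrt{\left(- \frac{25}{7} - 2 - \frac{17}{7}\right) - 410} = \sqrt{-8 - 410} = \sqrt{-418} = i \sqrt{418}$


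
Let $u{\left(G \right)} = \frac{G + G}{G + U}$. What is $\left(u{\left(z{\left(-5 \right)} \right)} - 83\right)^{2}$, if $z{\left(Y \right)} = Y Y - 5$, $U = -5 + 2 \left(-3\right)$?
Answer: $\frac{499849}{81} \approx 6171.0$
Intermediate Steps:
$U = -11$ ($U = -5 - 6 = -11$)
$z{\left(Y \right)} = -5 + Y^{2}$ ($z{\left(Y \right)} = Y^{2} - 5 = -5 + Y^{2}$)
$u{\left(G \right)} = \frac{2 G}{-11 + G}$ ($u{\left(G \right)} = \frac{G + G}{G - 11} = \frac{2 G}{-11 + G}$)
$\left(u{\left(z{\left(-5 \right)} \right)} - 83\right)^{2} = \left(\frac{2 \left(-5 + \left(-5\right)^{2}\right)}{-11 - \left(5 - \left(-5\right)^{2}\right)} - 83\right)^{2} = \left(\frac{2 \left(-5 + 25\right)}{-11 + \left(-5 + 25\right)} - 83\right)^{2} = \left(2 \cdot 20 \frac{1}{-11 + 20} - 83\right)^{2} = \left(2 \cdot 20 \cdot \frac{1}{9} - 83\right)^{2} = \left(\frac{40}{9} - 83\right)^{2} = \left(- \frac{707}{9}\right)^{2} = \frac{499849}{81}$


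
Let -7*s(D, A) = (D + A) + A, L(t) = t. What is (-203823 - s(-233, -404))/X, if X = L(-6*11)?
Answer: 237967/77 ≈ 3090.5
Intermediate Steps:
s(D, A) = -2*A/7 - D/7 (s(D, A) = -((D + A) + A)/7 = -((A + D) + A)/7 = -(D + 2*A)/7 = -2*A/7 - D/7)
X = -66 (X = -6*11 = -66)
(-203823 - s(-233, -404))/X = (-203823 - (-2/7*(-404) - ⅐*(-233)))/(-66) = (-203823 - (808/7 + 233/7))*(-1/66) = (-203823 - 1*1041/7)*(-1/66) = (-203823 - 1041/7)*(-1/66) = -1427802/7*(-1/66) = 237967/77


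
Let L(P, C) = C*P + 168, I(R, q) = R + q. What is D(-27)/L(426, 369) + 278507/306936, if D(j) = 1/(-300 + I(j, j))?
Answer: 430959773725/474950617848 ≈ 0.90738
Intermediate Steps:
L(P, C) = 168 + C*P
D(j) = 1/(-300 + 2*j) (D(j) = 1/(-300 + (j + j)) = 1/(-300 + 2*j))
D(-27)/L(426, 369) + 278507/306936 = (1/(2*(-150 - 27)))/(168 + 369*426) + 278507/306936 = ((½)/(-177))/(168 + 157194) + 278507*(1/306936) = ((½)*(-1/177))/157362 + 278507/306936 = -1/354*1/157362 + 278507/306936 = -1/55706148 + 278507/306936 = 430959773725/474950617848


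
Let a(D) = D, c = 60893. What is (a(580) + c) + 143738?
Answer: 205211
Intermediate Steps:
(a(580) + c) + 143738 = (580 + 60893) + 143738 = 61473 + 143738 = 205211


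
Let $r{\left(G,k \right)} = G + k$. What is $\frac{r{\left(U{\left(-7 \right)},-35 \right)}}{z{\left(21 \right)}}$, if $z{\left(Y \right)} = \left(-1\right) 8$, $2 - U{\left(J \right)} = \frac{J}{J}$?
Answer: $\frac{17}{4} \approx 4.25$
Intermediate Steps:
$U{\left(J \right)} = 1$ ($U{\left(J \right)} = 2 - \frac{J}{J} = 2 - 1 = 1$)
$z{\left(Y \right)} = -8$
$\frac{r{\left(U{\left(-7 \right)},-35 \right)}}{z{\left(21 \right)}} = \frac{1 - 35}{-8} = \left(-34\right) \left(- \frac{1}{8}\right) = \frac{17}{4}$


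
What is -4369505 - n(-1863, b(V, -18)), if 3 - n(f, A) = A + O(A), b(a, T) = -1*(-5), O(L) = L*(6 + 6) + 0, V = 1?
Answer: -4369443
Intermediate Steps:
O(L) = 12*L (O(L) = L*12 + 0 = 12*L + 0 = 12*L)
b(a, T) = 5
n(f, A) = 3 - 13*A (n(f, A) = 3 - (A + 12*A) = 3 - 13*A)
-4369505 - n(-1863, b(V, -18)) = -4369505 - (3 - 13*5) = -4369505 - (3 - 65) = -4369505 - 1*(-62) = -4369505 + 62 = -4369443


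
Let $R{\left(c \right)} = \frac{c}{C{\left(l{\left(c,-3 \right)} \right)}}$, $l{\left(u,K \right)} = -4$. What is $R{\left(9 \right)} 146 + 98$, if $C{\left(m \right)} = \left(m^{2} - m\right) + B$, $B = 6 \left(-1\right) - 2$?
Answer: $\frac{415}{2} \approx 207.5$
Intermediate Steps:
$B = -8$ ($B = -6 - 2 = -8$)
$C{\left(m \right)} = -8 + m^{2} - m$ ($C{\left(m \right)} = \left(m^{2} - m\right) - 8 = -8 + m^{2} - m$)
$R{\left(c \right)} = \frac{c}{12}$ ($R{\left(c \right)} = \frac{c}{-8 + \left(-4\right)^{2} - -4} = \frac{c}{-8 + 16 + 4} = \frac{c}{12}$)
$R{\left(9 \right)} 146 + 98 = \frac{1}{12} \cdot 9 \cdot 146 + 98 = \frac{3}{4} \cdot 146 + 98 = \frac{219}{2} + 98 = \frac{415}{2}$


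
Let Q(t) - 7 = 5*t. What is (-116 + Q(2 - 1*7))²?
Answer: 17956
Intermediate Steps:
Q(t) = 7 + 5*t
(-116 + Q(2 - 1*7))² = (-116 + (7 + 5*(2 - 1*7)))² = (-116 + (7 + 5*(2 - 7)))² = (-116 + (7 + 5*(-5)))² = (-116 + (7 - 25))² = (-116 - 18)² = (-134)² = 17956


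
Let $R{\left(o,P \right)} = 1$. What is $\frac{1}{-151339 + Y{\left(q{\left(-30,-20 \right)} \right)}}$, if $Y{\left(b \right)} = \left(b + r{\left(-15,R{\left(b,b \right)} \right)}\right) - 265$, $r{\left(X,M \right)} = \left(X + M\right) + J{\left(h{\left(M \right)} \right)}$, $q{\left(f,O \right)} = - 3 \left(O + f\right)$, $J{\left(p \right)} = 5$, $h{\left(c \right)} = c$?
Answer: $- \frac{1}{151463} \approx -6.6023 \cdot 10^{-6}$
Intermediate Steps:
$q{\left(f,O \right)} = - 3 O - 3 f$
$r{\left(X,M \right)} = 5 + M + X$ ($r{\left(X,M \right)} = \left(X + M\right) + 5 = \left(M + X\right) + 5 = 5 + M + X$)
$Y{\left(b \right)} = -274 + b$ ($Y{\left(b \right)} = \left(b + \left(5 + 1 - 15\right)\right) - 265 = \left(b - 9\right) - 265 = \left(-9 + b\right) - 265 = -274 + b$)
$\frac{1}{-151339 + Y{\left(q{\left(-30,-20 \right)} \right)}} = \frac{1}{-151339 - 124} = \frac{1}{-151463} = - \frac{1}{151463}$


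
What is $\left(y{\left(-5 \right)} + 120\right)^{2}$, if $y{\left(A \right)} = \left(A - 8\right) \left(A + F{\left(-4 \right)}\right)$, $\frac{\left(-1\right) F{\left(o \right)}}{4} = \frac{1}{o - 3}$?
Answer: $\frac{1545049}{49} \approx 31532.0$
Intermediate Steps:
$F{\left(o \right)} = - \frac{4}{-3 + o}$ ($F{\left(o \right)} = - \frac{4}{o - 3} = - \frac{4}{-3 + o}$)
$y{\left(A \right)} = \left(-8 + A\right) \left(\frac{4}{7} + A\right)$ ($y{\left(A \right)} = \left(A - 8\right) \left(A - \frac{4}{-3 - 4}\right) = \left(-8 + A\right) \left(A - \frac{4}{-7}\right) = \left(-8 + A\right) \left(A - - \frac{4}{7}\right) = \left(-8 + A\right) \left(A + \frac{4}{7}\right) = \left(-8 + A\right) \left(\frac{4}{7} + A\right)$)
$\left(y{\left(-5 \right)} + 120\right)^{2} = \left(\left(- \frac{32}{7} + \left(-5\right)^{2} - - \frac{260}{7}\right) + 120\right)^{2} = \left(\left(- \frac{32}{7} + 25 + \frac{260}{7}\right) + 120\right)^{2} = \left(\frac{403}{7} + 120\right)^{2} = \left(\frac{1243}{7}\right)^{2} = \frac{1545049}{49}$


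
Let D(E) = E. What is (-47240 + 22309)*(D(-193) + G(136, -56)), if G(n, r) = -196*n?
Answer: 669372419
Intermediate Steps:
(-47240 + 22309)*(D(-193) + G(136, -56)) = (-47240 + 22309)*(-193 - 196*136) = -24931*(-193 - 26656) = -24931*(-26849) = 669372419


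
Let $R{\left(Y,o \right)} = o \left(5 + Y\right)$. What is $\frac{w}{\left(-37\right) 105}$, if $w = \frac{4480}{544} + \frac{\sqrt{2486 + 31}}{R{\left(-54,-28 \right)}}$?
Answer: $- \frac{4}{1887} - \frac{\sqrt{2517}}{5330220} \approx -0.0021292$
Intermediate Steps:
$w = \frac{140}{17} + \frac{\sqrt{2517}}{1372}$ ($w = \frac{4480}{544} + \frac{\sqrt{2486 + 31}}{\left(-28\right) \left(5 - 54\right)} = 4480 \cdot \frac{1}{544} + \frac{\sqrt{2517}}{\left(-28\right) \left(-49\right)} = \frac{140}{17} + \frac{\sqrt{2517}}{1372} \approx 8.2719$)
$\frac{w}{\left(-37\right) 105} = \frac{\frac{140}{17} + \frac{\sqrt{2517}}{1372}}{\left(-37\right) 105} = \frac{\frac{140}{17} + \frac{\sqrt{2517}}{1372}}{-3885} = \left(\frac{140}{17} + \frac{\sqrt{2517}}{1372}\right) \left(- \frac{1}{3885}\right) = - \frac{4}{1887} - \frac{\sqrt{2517}}{5330220}$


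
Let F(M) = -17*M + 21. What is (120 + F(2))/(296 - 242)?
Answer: 107/54 ≈ 1.9815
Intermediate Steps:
F(M) = 21 - 17*M
(120 + F(2))/(296 - 242) = (120 + (21 - 17*2))/(296 - 242) = (120 + (21 - 34))/54 = (120 - 13)*(1/54) = 107*(1/54) = 107/54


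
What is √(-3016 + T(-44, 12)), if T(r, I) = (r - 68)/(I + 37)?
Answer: 2*I*√36974/7 ≈ 54.939*I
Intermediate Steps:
T(r, I) = (-68 + r)/(37 + I)
√(-3016 + T(-44, 12)) = √(-3016 + (-68 - 44)/(37 + 12)) = √(-3016 - 112/49) = √(-3016 + (1/49)*(-112)) = √(-3016 - 16/7) = √(-21128/7) = 2*I*√36974/7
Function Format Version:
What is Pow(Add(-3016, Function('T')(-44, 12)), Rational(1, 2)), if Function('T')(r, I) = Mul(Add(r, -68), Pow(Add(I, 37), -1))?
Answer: Mul(Rational(2, 7), I, Pow(36974, Rational(1, 2))) ≈ Mul(54.939, I)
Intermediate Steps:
Function('T')(r, I) = Mul(Pow(Add(37, I), -1), Add(-68, r)) (Function('T')(r, I) = Mul(Add(-68, r), Pow(Add(37, I), -1)) = Mul(Pow(Add(37, I), -1), Add(-68, r)))
Pow(Add(-3016, Function('T')(-44, 12)), Rational(1, 2)) = Pow(Add(-3016, Mul(Pow(Add(37, 12), -1), Add(-68, -44))), Rational(1, 2)) = Pow(Add(-3016, Mul(Pow(49, -1), -112)), Rational(1, 2)) = Pow(Add(-3016, Mul(Rational(1, 49), -112)), Rational(1, 2)) = Pow(Add(-3016, Rational(-16, 7)), Rational(1, 2)) = Pow(Rational(-21128, 7), Rational(1, 2)) = Mul(Rational(2, 7), I, Pow(36974, Rational(1, 2)))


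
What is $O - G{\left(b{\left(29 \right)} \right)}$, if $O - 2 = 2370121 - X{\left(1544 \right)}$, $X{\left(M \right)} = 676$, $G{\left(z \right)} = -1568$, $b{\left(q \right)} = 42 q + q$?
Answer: $2371015$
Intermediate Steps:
$b{\left(q \right)} = 43 q$
$O = 2369447$ ($O = 2 + \left(2370121 - 676\right) = 2 + 2369445 = 2369447$)
$O - G{\left(b{\left(29 \right)} \right)} = 2369447 - -1568 = 2369447 + 1568 = 2371015$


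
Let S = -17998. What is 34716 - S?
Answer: 52714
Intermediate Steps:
34716 - S = 34716 - 1*(-17998) = 34716 + 17998 = 52714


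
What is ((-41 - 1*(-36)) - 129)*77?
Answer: -10318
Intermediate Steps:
((-41 - 1*(-36)) - 129)*77 = ((-41 + 36) - 129)*77 = (-5 - 129)*77 = -134*77 = -10318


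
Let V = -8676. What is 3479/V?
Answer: -3479/8676 ≈ -0.40099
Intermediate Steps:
3479/V = 3479/(-8676) = 3479*(-1/8676) = -3479/8676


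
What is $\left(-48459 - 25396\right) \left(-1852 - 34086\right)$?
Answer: $2654200990$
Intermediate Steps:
$\left(-48459 - 25396\right) \left(-1852 - 34086\right) = \left(-73855\right) \left(-35938\right) = 2654200990$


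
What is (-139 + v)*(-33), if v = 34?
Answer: 3465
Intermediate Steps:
(-139 + v)*(-33) = (-139 + 34)*(-33) = -105*(-33) = 3465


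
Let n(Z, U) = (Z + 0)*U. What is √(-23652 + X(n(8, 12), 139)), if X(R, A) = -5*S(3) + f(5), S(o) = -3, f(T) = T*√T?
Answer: √(-23637 + 5*√5) ≈ 153.71*I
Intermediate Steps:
n(Z, U) = U*Z (n(Z, U) = Z*U = U*Z)
f(T) = T^(3/2)
X(R, A) = 15 + 5*√5 (X(R, A) = -5*(-3) + 5^(3/2) = 15 + 5*√5)
√(-23652 + X(n(8, 12), 139)) = √(-23652 + (15 + 5*√5)) = √(-23637 + 5*√5)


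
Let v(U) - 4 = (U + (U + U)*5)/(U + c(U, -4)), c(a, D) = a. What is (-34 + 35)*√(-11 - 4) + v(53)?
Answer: 19/2 + I*√15 ≈ 9.5 + 3.873*I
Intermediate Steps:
v(U) = 19/2 (v(U) = 4 + (U + (U + U)*5)/(U + U) = 4 + (U + (2*U)*5)/((2*U)) = 4 + (U + 10*U)*(1/(2*U)) = 4 + (11*U)*(1/(2*U)) = 4 + 11/2 = 19/2)
(-34 + 35)*√(-11 - 4) + v(53) = (-34 + 35)*√(-11 - 4) + 19/2 = 1*√(-15) + 19/2 = 1*(I*√15) + 19/2 = I*√15 + 19/2 = 19/2 + I*√15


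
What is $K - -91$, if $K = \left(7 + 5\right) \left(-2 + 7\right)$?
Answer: $151$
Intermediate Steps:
$K = 60$ ($K = 12 \cdot 5 = 60$)
$K - -91 = 60 - -91 = 60 + 91 = 151$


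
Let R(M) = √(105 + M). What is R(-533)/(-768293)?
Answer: -2*I*√107/768293 ≈ -2.6927e-5*I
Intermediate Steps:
R(-533)/(-768293) = √(105 - 533)/(-768293) = √(-428)*(-1/768293) = (2*I*√107)*(-1/768293) = -2*I*√107/768293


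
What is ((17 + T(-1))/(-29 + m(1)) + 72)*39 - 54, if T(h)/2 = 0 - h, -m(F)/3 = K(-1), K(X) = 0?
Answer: 79125/29 ≈ 2728.4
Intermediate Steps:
m(F) = 0 (m(F) = -3*0 = 0)
T(h) = -2*h (T(h) = 2*(0 - h) = 2*(-h) = -2*h)
((17 + T(-1))/(-29 + m(1)) + 72)*39 - 54 = ((17 - 2*(-1))/(-29 + 0) + 72)*39 - 54 = ((17 + 2)/(-29) + 72)*39 - 54 = (19*(-1/29) + 72)*39 - 54 = (-19/29 + 72)*39 - 54 = (2069/29)*39 - 54 = 80691/29 - 54 = 79125/29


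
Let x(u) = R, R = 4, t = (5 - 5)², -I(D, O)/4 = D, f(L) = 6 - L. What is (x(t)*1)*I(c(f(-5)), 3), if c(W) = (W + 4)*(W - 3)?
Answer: -1920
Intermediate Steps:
c(W) = (-3 + W)*(4 + W) (c(W) = (4 + W)*(-3 + W) = (-3 + W)*(4 + W))
I(D, O) = -4*D
t = 0 (t = 0² = 0)
x(u) = 4
(x(t)*1)*I(c(f(-5)), 3) = (4*1)*(-4*(-12 + (6 - 1*(-5)) + (6 - 1*(-5))²)) = 4*(-4*(-12 + (6 + 5) + (6 + 5)²)) = 4*(-4*(-12 + 11 + 11²)) = 4*(-4*(-12 + 11 + 121)) = 4*(-4*120) = 4*(-480) = -1920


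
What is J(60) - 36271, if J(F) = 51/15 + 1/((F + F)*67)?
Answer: -291591503/8040 ≈ -36268.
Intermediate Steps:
J(F) = 17/5 + 1/(134*F) (J(F) = 51*(1/15) + (1/67)/(2*F) = 17/5 + (1/(2*F))*(1/67) = 17/5 + 1/(134*F))
J(60) - 36271 = (1/670)*(5 + 2278*60)/60 - 36271 = (1/670)*(1/60)*(5 + 136680) - 36271 = (1/670)*(1/60)*136685 - 36271 = 27337/8040 - 36271 = -291591503/8040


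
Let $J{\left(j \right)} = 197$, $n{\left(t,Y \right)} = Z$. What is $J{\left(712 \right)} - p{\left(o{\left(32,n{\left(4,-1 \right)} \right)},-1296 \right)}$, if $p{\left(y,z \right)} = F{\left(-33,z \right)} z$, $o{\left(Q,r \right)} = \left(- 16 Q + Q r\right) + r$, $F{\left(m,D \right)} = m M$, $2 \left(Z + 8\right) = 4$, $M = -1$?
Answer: $42965$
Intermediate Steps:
$Z = -6$ ($Z = -8 + \frac{1}{2} \cdot 4 = -8 + 2 = -6$)
$n{\left(t,Y \right)} = -6$
$F{\left(m,D \right)} = - m$ ($F{\left(m,D \right)} = m \left(-1\right) = - m$)
$o{\left(Q,r \right)} = r - 16 Q + Q r$
$p{\left(y,z \right)} = 33 z$ ($p{\left(y,z \right)} = \left(-1\right) \left(-33\right) z = 33 z$)
$J{\left(712 \right)} - p{\left(o{\left(32,n{\left(4,-1 \right)} \right)},-1296 \right)} = 197 - 33 \left(-1296\right) = 197 - -42768 = 197 + 42768 = 42965$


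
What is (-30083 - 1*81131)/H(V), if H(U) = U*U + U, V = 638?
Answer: -55607/203841 ≈ -0.27280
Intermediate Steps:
H(U) = U + U² (H(U) = U² + U = U + U²)
(-30083 - 1*81131)/H(V) = (-30083 - 1*81131)/((638*(1 + 638))) = (-30083 - 81131)/((638*639)) = -111214/407682 = -111214*1/407682 = -55607/203841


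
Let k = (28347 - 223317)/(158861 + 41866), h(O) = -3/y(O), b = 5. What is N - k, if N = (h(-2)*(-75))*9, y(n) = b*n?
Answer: -26968165/133818 ≈ -201.53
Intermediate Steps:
y(n) = 5*n
h(O) = -3/(5*O) (h(O) = -3*1/(5*O) = -3/(5*O))
k = -64990/66909 (k = -194970/200727 = -194970*1/200727 = -64990/66909 ≈ -0.97132)
N = -405/2 (N = (-⅗/(-2)*(-75))*9 = (-⅗*(-½)*(-75))*9 = ((3/10)*(-75))*9 = -45/2*9 = -405/2 ≈ -202.50)
N - k = -405/2 - 1*(-64990/66909) = -405/2 + 64990/66909 = -26968165/133818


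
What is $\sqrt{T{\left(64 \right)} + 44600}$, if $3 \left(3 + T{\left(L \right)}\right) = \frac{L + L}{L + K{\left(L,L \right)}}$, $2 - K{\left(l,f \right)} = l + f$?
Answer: $\frac{\sqrt{385713501}}{93} \approx 211.18$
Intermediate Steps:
$K{\left(l,f \right)} = 2 - f - l$ ($K{\left(l,f \right)} = 2 - \left(l + f\right) = 2 - \left(f + l\right) = 2 - f - l$)
$T{\left(L \right)} = -3 + \frac{2 L}{3 \left(2 - L\right)}$ ($T{\left(L \right)} = -3 + \frac{\left(L + L\right) \frac{1}{L - \left(-2 + 2 L\right)}}{3} = -3 + \frac{2 L \frac{1}{L - \left(-2 + 2 L\right)}}{3} = -3 + \frac{2 L \frac{1}{2 - L}}{3} = -3 + \frac{2 L}{3 \left(2 - L\right)}$)
$\sqrt{T{\left(64 \right)} + 44600} = \sqrt{\frac{-18 + 11 \cdot 64}{3 \left(2 - 64\right)} + 44600} = \sqrt{\frac{-18 + 704}{3 \left(2 - 64\right)} + 44600} = \sqrt{\frac{1}{3} \frac{1}{-62} \cdot 686 + 44600} = \sqrt{\frac{1}{3} \left(- \frac{1}{62}\right) 686 + 44600} = \sqrt{- \frac{343}{93} + 44600} = \sqrt{\frac{4147457}{93}} = \frac{\sqrt{385713501}}{93}$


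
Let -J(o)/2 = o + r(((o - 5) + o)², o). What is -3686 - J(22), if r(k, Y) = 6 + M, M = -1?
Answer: -3632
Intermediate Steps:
r(k, Y) = 5 (r(k, Y) = 6 - 1 = 5)
J(o) = -10 - 2*o (J(o) = -2*(o + 5) = -2*(5 + o) = -10 - 2*o)
-3686 - J(22) = -3686 - (-10 - 2*22) = -3686 - (-10 - 44) = -3686 - 1*(-54) = -3686 + 54 = -3632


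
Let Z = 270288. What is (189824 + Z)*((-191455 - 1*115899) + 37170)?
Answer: -124314900608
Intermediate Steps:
(189824 + Z)*((-191455 - 1*115899) + 37170) = (189824 + 270288)*((-191455 - 1*115899) + 37170) = 460112*((-191455 - 115899) + 37170) = 460112*(-307354 + 37170) = 460112*(-270184) = -124314900608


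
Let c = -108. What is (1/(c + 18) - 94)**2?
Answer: 71588521/8100 ≈ 8838.1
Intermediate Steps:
(1/(c + 18) - 94)**2 = (1/(-108 + 18) - 94)**2 = (1/(-90) - 94)**2 = (-1/90 - 94)**2 = (-8461/90)**2 = 71588521/8100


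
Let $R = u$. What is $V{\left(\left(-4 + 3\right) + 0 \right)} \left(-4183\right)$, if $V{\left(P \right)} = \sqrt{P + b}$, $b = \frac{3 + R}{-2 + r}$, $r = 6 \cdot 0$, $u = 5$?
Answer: $- 4183 i \sqrt{5} \approx - 9353.5 i$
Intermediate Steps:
$r = 0$
$R = 5$
$b = -4$ ($b = \frac{3 + 5}{-2 + 0} = \frac{8}{-2} = 8 \left(- \frac{1}{2}\right) = -4$)
$V{\left(P \right)} = \sqrt{-4 + P}$ ($V{\left(P \right)} = \sqrt{P - 4} = \sqrt{-4 + P}$)
$V{\left(\left(-4 + 3\right) + 0 \right)} \left(-4183\right) = \sqrt{-4 + \left(\left(-4 + 3\right) + 0\right)} \left(-4183\right) = \sqrt{-4 + \left(-1 + 0\right)} \left(-4183\right) = \sqrt{-4 - 1} \left(-4183\right) = \sqrt{-5} \left(-4183\right) = i \sqrt{5} \left(-4183\right) = - 4183 i \sqrt{5}$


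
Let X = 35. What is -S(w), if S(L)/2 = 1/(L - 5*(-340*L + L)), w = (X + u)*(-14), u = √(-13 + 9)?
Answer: 5/2084384 - I/7295344 ≈ 2.3988e-6 - 1.3707e-7*I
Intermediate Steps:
u = 2*I (u = √(-4) = 2*I ≈ 2.0*I)
w = -490 - 28*I (w = (35 + 2*I)*(-14) = -490 - 28*I ≈ -490.0 - 28.0*I)
S(L) = 1/(848*L) (S(L) = 2/(L - 5*(-340*L + L)) = 2/(L - (-1695)*L) = 2/(L + 1695*L) = 2/((1696*L)) = 2*(1/(1696*L)) = 1/(848*L))
-S(w) = -1/(848*(-490 - 28*I)) = -(-490 + 28*I)/240884/848 = -(-490 + 28*I)/204269632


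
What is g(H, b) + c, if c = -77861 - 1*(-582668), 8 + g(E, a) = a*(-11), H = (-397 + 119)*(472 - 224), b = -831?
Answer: 513940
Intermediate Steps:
H = -68944 (H = -278*248 = -68944)
g(E, a) = -8 - 11*a (g(E, a) = -8 + a*(-11) = -8 - 11*a)
c = 504807 (c = -77861 + 582668 = 504807)
g(H, b) + c = (-8 - 11*(-831)) + 504807 = (-8 + 9141) + 504807 = 9133 + 504807 = 513940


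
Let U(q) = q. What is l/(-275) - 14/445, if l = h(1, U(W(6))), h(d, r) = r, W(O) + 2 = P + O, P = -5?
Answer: -681/24475 ≈ -0.027824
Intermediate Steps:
W(O) = -7 + O (W(O) = -2 + (-5 + O) = -7 + O)
l = -1 (l = -7 + 6 = -1)
l/(-275) - 14/445 = -1/(-275) - 14/445 = -1*(-1/275) - 14*1/445 = 1/275 - 14/445 = -681/24475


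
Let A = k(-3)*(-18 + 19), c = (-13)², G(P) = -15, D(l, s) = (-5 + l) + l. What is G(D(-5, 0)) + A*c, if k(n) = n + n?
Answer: -1029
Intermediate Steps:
D(l, s) = -5 + 2*l
k(n) = 2*n
c = 169
A = -6 (A = (2*(-3))*(-18 + 19) = -6*1 = -6)
G(D(-5, 0)) + A*c = -15 - 6*169 = -15 - 1014 = -1029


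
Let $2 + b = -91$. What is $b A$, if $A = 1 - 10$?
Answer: $837$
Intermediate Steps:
$b = -93$ ($b = -2 - 91 = -93$)
$A = -9$
$b A = \left(-93\right) \left(-9\right) = 837$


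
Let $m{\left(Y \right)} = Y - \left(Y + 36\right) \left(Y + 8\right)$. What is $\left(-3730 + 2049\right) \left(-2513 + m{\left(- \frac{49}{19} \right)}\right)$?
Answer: $\frac{1636502249}{361} \approx 4.5332 \cdot 10^{6}$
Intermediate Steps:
$m{\left(Y \right)} = Y - \left(8 + Y\right) \left(36 + Y\right)$ ($m{\left(Y \right)} = Y - \left(36 + Y\right) \left(8 + Y\right) = Y - \left(8 + Y\right) \left(36 + Y\right)$)
$\left(-3730 + 2049\right) \left(-2513 + m{\left(- \frac{49}{19} \right)}\right) = \left(-3730 + 2049\right) \left(-2513 - \left(288 + \left(- \frac{49}{19}\right)^{2} + 43 \left(-49\right) \frac{1}{19}\right)\right) = - 1681 \left(-2513 - \left(288 + \left(\left(-49\right) \frac{1}{19}\right)^{2} + 43 \left(-49\right) \frac{1}{19}\right)\right) = - 1681 \left(-2513 - \frac{66336}{361}\right) = \left(-1681\right) \left(- \frac{973529}{361}\right) = \frac{1636502249}{361}$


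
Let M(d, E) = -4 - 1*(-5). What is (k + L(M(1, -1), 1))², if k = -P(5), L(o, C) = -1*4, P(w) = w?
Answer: 81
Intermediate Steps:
M(d, E) = 1 (M(d, E) = -4 + 5 = 1)
L(o, C) = -4
k = -5 (k = -1*5 = -5)
(k + L(M(1, -1), 1))² = (-5 - 4)² = (-9)² = 81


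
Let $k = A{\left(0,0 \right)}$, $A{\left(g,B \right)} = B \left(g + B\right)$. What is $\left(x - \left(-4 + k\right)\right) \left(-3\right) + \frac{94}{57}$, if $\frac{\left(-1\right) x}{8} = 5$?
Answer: $\frac{6250}{57} \approx 109.65$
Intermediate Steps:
$x = -40$ ($x = \left(-8\right) 5 = -40$)
$A{\left(g,B \right)} = B \left(B + g\right)$
$k = 0$ ($k = 0 \left(0 + 0\right) = 0 \cdot 0 = 0$)
$\left(x - \left(-4 + k\right)\right) \left(-3\right) + \frac{94}{57} = \left(-40 + \left(\left(-1\right) 0 + 4\right)\right) \left(-3\right) + \frac{94}{57} = \left(-40 + \left(0 + 4\right)\right) \left(-3\right) + 94 \cdot \frac{1}{57} = \left(-40 + 4\right) \left(-3\right) + \frac{94}{57} = \left(-36\right) \left(-3\right) + \frac{94}{57} = 108 + \frac{94}{57} = \frac{6250}{57}$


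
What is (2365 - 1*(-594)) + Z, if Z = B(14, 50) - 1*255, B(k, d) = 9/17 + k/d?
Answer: 1149544/425 ≈ 2704.8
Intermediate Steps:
B(k, d) = 9/17 + k/d (B(k, d) = 9*(1/17) + k/d = 9/17 + k/d)
Z = -108031/425 (Z = (9/17 + 14/50) - 1*255 = (9/17 + 14*(1/50)) - 255 = (9/17 + 7/25) - 255 = 344/425 - 255 = -108031/425 ≈ -254.19)
(2365 - 1*(-594)) + Z = (2365 - 1*(-594)) - 108031/425 = (2365 + 594) - 108031/425 = 2959 - 108031/425 = 1149544/425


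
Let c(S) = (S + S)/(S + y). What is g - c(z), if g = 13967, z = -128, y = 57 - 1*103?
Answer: 1215001/87 ≈ 13966.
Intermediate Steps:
y = -46 (y = 57 - 103 = -46)
c(S) = 2*S/(-46 + S) (c(S) = (S + S)/(S - 46) = (2*S)/(-46 + S) = 2*S/(-46 + S))
g - c(z) = 13967 - 2*(-128)/(-46 - 128) = 13967 - 2*(-128)/(-174) = 13967 - 2*(-128)*(-1)/174 = 13967 - 1*128/87 = 13967 - 128/87 = 1215001/87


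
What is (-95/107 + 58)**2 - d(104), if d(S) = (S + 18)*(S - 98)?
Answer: 28963653/11449 ≈ 2529.8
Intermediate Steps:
d(S) = (-98 + S)*(18 + S) (d(S) = (18 + S)*(-98 + S) = (-98 + S)*(18 + S))
(-95/107 + 58)**2 - d(104) = (-95/107 + 58)**2 - (-1764 + 104**2 - 80*104) = (-95*1/107 + 58)**2 - (-1764 + 10816 - 8320) = (-95/107 + 58)**2 - 1*732 = (6111/107)**2 - 732 = 37344321/11449 - 732 = 28963653/11449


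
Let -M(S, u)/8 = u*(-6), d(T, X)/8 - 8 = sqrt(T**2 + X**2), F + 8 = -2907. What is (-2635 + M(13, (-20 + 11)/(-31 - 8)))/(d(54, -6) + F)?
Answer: 97250461/103210549 + 1637328*sqrt(82)/103210549 ≈ 1.0859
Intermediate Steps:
F = -2915 (F = -8 - 2907 = -2915)
d(T, X) = 64 + 8*sqrt(T**2 + X**2)
M(S, u) = 48*u (M(S, u) = -8*u*(-6) = -(-48)*u = 48*u)
(-2635 + M(13, (-20 + 11)/(-31 - 8)))/(d(54, -6) + F) = (-2635 + 48*((-20 + 11)/(-31 - 8)))/((64 + 8*sqrt(54**2 + (-6)**2)) - 2915) = (-2635 + 48*(-9/(-39)))/((64 + 8*sqrt(2916 + 36)) - 2915) = (-2635 + 48*(-9*(-1/39)))/((64 + 8*sqrt(2952)) - 2915) = (-2635 + 48*(3/13))/((64 + 8*(6*sqrt(82))) - 2915) = (-2635 + 144/13)/((64 + 48*sqrt(82)) - 2915) = -34111/(13*(-2851 + 48*sqrt(82)))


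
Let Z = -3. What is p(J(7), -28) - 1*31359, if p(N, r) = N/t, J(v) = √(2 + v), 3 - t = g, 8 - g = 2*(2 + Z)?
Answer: -219516/7 ≈ -31359.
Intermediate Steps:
g = 10 (g = 8 - 2*(2 - 3) = 8 - 2*(-1) = 8 - 1*(-2) = 8 + 2 = 10)
t = -7 (t = 3 - 1*10 = 3 - 10 = -7)
p(N, r) = -N/7 (p(N, r) = N/(-7) = N*(-⅐) = -N/7)
p(J(7), -28) - 1*31359 = -√(2 + 7)/7 - 1*31359 = -√9/7 - 31359 = -⅐*3 - 31359 = -3/7 - 31359 = -219516/7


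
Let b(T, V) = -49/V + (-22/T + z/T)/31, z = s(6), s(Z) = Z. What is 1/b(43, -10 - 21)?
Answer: 1333/2091 ≈ 0.63749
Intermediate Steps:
z = 6
b(T, V) = -49/V - 16/(31*T) (b(T, V) = -49/V + (-22/T + 6/T)/31 = -49/V - 16/T*(1/31) = -49/V - 16/(31*T))
1/b(43, -10 - 21) = 1/(-49/(-10 - 21) - 16/31/43) = 1/(-49/(-31) - 16/31*1/43) = 1/(-49*(-1/31) - 16/1333) = 1/(49/31 - 16/1333) = 1/(2091/1333) = 1333/2091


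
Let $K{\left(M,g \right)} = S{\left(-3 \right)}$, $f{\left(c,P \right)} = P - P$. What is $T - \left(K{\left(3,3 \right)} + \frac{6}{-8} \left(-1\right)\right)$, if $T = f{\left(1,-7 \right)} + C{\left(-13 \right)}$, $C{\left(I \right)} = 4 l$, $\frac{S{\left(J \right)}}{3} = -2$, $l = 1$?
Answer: $\frac{37}{4} \approx 9.25$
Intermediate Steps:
$S{\left(J \right)} = -6$ ($S{\left(J \right)} = 3 \left(-2\right) = -6$)
$f{\left(c,P \right)} = 0$
$K{\left(M,g \right)} = -6$
$C{\left(I \right)} = 4$ ($C{\left(I \right)} = 4 \cdot 1 = 4$)
$T = 4$ ($T = 0 + 4 = 4$)
$T - \left(K{\left(3,3 \right)} + \frac{6}{-8} \left(-1\right)\right) = 4 - \left(-6 + \frac{6}{-8} \left(-1\right)\right) = 4 - \left(-6 + 6 \left(- \frac{1}{8}\right) \left(-1\right)\right) = 4 - \left(-6 - - \frac{3}{4}\right) = 4 - \left(-6 + \frac{3}{4}\right) = 4 - - \frac{21}{4} = 4 + \frac{21}{4} = \frac{37}{4}$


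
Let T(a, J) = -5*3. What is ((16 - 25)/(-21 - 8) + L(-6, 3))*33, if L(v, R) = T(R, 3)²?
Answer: 215622/29 ≈ 7435.2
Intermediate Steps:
T(a, J) = -15
L(v, R) = 225 (L(v, R) = (-15)² = 225)
((16 - 25)/(-21 - 8) + L(-6, 3))*33 = ((16 - 25)/(-21 - 8) + 225)*33 = (-9/(-29) + 225)*33 = (-9*(-1/29) + 225)*33 = (9/29 + 225)*33 = (6534/29)*33 = 215622/29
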